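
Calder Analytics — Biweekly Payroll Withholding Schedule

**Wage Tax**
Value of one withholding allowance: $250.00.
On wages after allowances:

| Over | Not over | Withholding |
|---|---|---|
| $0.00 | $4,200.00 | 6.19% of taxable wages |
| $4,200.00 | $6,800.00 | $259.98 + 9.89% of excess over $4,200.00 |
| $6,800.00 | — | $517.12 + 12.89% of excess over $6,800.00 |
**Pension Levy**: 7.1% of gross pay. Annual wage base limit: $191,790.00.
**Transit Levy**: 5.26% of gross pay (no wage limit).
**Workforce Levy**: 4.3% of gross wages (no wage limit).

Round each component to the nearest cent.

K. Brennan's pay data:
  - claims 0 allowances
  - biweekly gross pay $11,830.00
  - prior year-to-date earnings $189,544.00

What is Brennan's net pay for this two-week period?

$9,374.09

Wage Tax: taxable = $11,830.00
  $517.12 + 12.89% × ($11,830.00 − $6,800.00) = $517.12 + 12.89% × $5,030.00 = $1,165.49
Pension Levy: cap $191,790.00 − YTD $189,544.00 = $2,246.00 subject; 7.1% × $2,246.00 = $159.47
Transit Levy: 5.26% × $11,830.00 = $622.26
Workforce Levy: 4.3% × $11,830.00 = $508.69
Total withheld: $1,165.49 + $159.47 + $622.26 + $508.69 = $2,455.91
Net pay: $11,830.00 − $2,455.91 = $9,374.09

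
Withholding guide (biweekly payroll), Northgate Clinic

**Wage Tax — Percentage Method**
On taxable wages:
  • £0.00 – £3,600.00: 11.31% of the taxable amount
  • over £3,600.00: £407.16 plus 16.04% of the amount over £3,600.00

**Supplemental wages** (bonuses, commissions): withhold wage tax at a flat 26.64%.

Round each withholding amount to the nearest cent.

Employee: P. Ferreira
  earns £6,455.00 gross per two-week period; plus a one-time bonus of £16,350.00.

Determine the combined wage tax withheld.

£5,220.74

Wage Tax: taxable = £6,455.00
  £407.16 + 16.04% × (£6,455.00 − £3,600.00) = £407.16 + 16.04% × £2,855.00 = £865.10
Supplemental (26.64% flat on bonus): 26.64% × £16,350.00 = £4,355.64
Total wage tax: £865.10 + £4,355.64 = £5,220.74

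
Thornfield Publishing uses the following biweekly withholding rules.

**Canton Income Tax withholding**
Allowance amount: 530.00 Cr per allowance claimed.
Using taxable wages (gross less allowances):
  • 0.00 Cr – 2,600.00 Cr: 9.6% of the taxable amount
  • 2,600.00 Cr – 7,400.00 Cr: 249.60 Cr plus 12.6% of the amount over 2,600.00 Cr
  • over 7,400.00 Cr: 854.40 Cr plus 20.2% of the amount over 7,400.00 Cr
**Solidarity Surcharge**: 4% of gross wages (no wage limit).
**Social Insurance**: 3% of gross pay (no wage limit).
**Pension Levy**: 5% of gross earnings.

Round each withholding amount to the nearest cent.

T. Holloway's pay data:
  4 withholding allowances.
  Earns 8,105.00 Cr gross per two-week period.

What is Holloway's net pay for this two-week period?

Canton Income Tax: taxable = 8,105.00 Cr − 4×530.00 Cr = 5,985.00 Cr
  249.60 Cr + 12.6% × (5,985.00 Cr − 2,600.00 Cr) = 249.60 Cr + 12.6% × 3,385.00 Cr = 676.11 Cr
Solidarity Surcharge: 4% × 8,105.00 Cr = 324.20 Cr
Social Insurance: 3% × 8,105.00 Cr = 243.15 Cr
Pension Levy: 5% × 8,105.00 Cr = 405.25 Cr
Total withheld: 676.11 Cr + 324.20 Cr + 243.15 Cr + 405.25 Cr = 1,648.71 Cr
Net pay: 8,105.00 Cr − 1,648.71 Cr = 6,456.29 Cr

6,456.29 Cr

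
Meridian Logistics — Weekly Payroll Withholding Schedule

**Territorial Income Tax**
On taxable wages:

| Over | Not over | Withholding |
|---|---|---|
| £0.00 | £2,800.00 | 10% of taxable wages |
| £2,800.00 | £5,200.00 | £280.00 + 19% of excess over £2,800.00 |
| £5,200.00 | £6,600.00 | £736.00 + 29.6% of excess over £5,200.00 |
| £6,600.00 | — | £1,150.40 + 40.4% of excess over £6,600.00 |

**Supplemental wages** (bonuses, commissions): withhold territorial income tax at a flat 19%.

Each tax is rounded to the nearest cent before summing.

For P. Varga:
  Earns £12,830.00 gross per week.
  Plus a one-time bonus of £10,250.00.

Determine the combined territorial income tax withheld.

£5,614.82

Territorial Income Tax: taxable = £12,830.00
  £1,150.40 + 40.4% × (£12,830.00 − £6,600.00) = £1,150.40 + 40.4% × £6,230.00 = £3,667.32
Supplemental (19% flat on bonus): 19% × £10,250.00 = £1,947.50
Total territorial income tax: £3,667.32 + £1,947.50 = £5,614.82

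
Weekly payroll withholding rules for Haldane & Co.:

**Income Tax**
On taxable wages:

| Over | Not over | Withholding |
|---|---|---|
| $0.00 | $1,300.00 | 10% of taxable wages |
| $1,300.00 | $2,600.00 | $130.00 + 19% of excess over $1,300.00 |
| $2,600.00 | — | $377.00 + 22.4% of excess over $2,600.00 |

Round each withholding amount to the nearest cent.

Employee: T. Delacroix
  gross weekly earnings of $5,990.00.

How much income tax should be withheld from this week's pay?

$1,136.36

Income Tax: taxable = $5,990.00
  $377.00 + 22.4% × ($5,990.00 − $2,600.00) = $377.00 + 22.4% × $3,390.00 = $1,136.36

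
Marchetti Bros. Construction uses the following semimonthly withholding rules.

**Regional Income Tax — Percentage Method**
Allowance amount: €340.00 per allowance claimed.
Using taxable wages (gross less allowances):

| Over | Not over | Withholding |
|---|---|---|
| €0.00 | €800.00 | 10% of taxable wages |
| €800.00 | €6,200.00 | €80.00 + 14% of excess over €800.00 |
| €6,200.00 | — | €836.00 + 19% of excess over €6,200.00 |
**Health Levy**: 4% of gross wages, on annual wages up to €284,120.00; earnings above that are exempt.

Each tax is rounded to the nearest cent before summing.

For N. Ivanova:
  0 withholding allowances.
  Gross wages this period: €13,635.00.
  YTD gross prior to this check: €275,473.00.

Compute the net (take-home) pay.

€11,040.47

Regional Income Tax: taxable = €13,635.00
  €836.00 + 19% × (€13,635.00 − €6,200.00) = €836.00 + 19% × €7,435.00 = €2,248.65
Health Levy: cap €284,120.00 − YTD €275,473.00 = €8,647.00 subject; 4% × €8,647.00 = €345.88
Total withheld: €2,248.65 + €345.88 = €2,594.53
Net pay: €13,635.00 − €2,594.53 = €11,040.47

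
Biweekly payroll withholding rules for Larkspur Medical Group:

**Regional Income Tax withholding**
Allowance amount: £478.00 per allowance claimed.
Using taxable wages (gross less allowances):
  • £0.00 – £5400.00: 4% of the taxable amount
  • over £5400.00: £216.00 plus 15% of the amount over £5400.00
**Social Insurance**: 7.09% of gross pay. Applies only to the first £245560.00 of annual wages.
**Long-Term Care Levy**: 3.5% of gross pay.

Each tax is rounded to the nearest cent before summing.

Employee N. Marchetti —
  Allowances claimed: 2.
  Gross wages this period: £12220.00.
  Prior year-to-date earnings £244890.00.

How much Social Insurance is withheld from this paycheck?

£47.50

Social Insurance: cap £245560.00 − YTD £244890.00 = £670.00 subject; 7.09% × £670.00 = £47.50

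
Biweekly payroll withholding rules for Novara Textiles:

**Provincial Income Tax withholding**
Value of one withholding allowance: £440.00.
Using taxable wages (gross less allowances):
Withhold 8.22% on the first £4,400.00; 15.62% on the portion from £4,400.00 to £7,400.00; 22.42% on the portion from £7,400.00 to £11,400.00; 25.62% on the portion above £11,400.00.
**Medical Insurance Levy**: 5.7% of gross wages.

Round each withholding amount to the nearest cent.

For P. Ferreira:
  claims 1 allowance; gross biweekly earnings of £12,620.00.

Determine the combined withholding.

Provincial Income Tax: taxable = £12,620.00 − 1×£440.00 = £12,180.00
  £1,727.08 + 25.62% × (£12,180.00 − £11,400.00) = £1,727.08 + 25.62% × £780.00 = £1,926.92
Medical Insurance Levy: 5.7% × £12,620.00 = £719.34
Total: £1,926.92 + £719.34 = £2,646.26

£2,646.26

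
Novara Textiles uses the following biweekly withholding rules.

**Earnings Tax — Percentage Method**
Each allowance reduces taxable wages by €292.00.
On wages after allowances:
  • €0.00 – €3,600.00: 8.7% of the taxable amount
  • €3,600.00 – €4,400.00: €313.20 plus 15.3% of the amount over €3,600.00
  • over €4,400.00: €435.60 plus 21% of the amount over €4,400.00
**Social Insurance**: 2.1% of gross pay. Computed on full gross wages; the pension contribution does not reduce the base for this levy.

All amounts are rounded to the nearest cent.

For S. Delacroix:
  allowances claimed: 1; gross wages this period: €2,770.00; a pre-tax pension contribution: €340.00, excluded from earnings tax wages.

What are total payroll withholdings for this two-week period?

€244.18

Earnings Tax: taxable = €2,770.00 − €340.00 − 1×€292.00 = €2,138.00
  8.7% × €2,138.00 = €186.01
Social Insurance: 2.1% × €2,770.00 = €58.17
Total: €186.01 + €58.17 = €244.18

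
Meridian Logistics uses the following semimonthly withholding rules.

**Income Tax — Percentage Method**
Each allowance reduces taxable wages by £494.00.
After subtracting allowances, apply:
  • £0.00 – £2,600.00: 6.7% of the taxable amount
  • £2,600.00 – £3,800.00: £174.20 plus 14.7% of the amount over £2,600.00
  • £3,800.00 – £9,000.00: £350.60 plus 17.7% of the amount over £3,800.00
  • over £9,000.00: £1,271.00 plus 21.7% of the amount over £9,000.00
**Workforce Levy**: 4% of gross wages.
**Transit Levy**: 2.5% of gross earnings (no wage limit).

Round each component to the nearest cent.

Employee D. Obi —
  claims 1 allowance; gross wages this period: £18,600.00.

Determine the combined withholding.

Income Tax: taxable = £18,600.00 − 1×£494.00 = £18,106.00
  £1,271.00 + 21.7% × (£18,106.00 − £9,000.00) = £1,271.00 + 21.7% × £9,106.00 = £3,247.00
Workforce Levy: 4% × £18,600.00 = £744.00
Transit Levy: 2.5% × £18,600.00 = £465.00
Total: £3,247.00 + £744.00 + £465.00 = £4,456.00

£4,456.00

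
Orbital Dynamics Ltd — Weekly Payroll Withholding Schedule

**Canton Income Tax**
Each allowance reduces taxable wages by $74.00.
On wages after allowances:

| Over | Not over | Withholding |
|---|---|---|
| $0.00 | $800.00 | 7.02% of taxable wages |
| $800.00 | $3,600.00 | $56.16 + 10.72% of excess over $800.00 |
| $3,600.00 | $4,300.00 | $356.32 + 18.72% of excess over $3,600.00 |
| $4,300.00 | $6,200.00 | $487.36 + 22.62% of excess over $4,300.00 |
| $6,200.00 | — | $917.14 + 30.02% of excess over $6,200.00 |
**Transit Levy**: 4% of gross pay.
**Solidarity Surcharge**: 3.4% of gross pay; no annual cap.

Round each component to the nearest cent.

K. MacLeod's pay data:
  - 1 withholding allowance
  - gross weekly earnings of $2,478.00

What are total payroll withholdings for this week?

$411.48

Canton Income Tax: taxable = $2,478.00 − 1×$74.00 = $2,404.00
  $56.16 + 10.72% × ($2,404.00 − $800.00) = $56.16 + 10.72% × $1,604.00 = $228.11
Transit Levy: 4% × $2,478.00 = $99.12
Solidarity Surcharge: 3.4% × $2,478.00 = $84.25
Total: $228.11 + $99.12 + $84.25 = $411.48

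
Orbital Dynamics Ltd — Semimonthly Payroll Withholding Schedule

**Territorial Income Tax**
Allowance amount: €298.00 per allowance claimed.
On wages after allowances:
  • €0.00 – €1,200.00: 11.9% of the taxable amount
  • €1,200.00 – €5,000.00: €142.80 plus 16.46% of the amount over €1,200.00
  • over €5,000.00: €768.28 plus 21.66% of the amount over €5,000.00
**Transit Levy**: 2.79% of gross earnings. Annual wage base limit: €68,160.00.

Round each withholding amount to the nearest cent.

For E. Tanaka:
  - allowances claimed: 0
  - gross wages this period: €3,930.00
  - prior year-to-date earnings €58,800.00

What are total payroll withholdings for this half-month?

€701.81

Territorial Income Tax: taxable = €3,930.00
  €142.80 + 16.46% × (€3,930.00 − €1,200.00) = €142.80 + 16.46% × €2,730.00 = €592.16
Transit Levy: 2.79% × €3,930.00 = €109.65
Total: €592.16 + €109.65 = €701.81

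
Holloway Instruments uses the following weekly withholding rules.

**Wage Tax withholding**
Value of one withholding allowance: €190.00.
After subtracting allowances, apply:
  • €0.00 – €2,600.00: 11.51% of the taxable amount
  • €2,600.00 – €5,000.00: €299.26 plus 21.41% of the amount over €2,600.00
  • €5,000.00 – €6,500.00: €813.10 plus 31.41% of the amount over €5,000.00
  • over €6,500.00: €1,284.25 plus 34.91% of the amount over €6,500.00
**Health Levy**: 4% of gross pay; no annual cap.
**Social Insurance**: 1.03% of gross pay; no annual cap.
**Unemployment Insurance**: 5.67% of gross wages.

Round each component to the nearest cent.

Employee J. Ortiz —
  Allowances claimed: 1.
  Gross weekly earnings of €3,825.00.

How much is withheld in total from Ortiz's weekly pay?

Wage Tax: taxable = €3,825.00 − 1×€190.00 = €3,635.00
  €299.26 + 21.41% × (€3,635.00 − €2,600.00) = €299.26 + 21.41% × €1,035.00 = €520.85
Health Levy: 4% × €3,825.00 = €153.00
Social Insurance: 1.03% × €3,825.00 = €39.40
Unemployment Insurance: 5.67% × €3,825.00 = €216.88
Total: €520.85 + €153.00 + €39.40 + €216.88 = €930.13

€930.13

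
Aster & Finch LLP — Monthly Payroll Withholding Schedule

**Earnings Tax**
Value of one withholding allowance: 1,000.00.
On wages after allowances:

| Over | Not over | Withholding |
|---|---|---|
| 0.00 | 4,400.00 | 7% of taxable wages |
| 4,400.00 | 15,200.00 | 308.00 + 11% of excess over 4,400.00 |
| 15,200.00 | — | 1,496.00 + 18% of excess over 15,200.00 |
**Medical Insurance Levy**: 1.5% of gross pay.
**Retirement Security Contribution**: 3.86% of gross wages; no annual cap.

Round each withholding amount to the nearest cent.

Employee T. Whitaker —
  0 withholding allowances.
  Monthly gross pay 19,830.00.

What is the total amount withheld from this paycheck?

Earnings Tax: taxable = 19,830.00
  1,496.00 + 18% × (19,830.00 − 15,200.00) = 1,496.00 + 18% × 4,630.00 = 2,329.40
Medical Insurance Levy: 1.5% × 19,830.00 = 297.45
Retirement Security Contribution: 3.86% × 19,830.00 = 765.44
Total: 2,329.40 + 297.45 + 765.44 = 3,392.29

3,392.29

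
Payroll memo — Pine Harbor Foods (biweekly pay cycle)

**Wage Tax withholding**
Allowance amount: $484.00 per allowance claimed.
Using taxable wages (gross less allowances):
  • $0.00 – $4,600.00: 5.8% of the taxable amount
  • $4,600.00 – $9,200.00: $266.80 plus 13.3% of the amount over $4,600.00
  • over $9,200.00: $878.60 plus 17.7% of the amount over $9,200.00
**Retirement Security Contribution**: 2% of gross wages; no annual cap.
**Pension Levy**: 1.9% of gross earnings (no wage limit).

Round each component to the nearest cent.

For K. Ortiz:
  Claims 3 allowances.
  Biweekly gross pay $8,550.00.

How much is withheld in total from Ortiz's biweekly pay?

Wage Tax: taxable = $8,550.00 − 3×$484.00 = $7,098.00
  $266.80 + 13.3% × ($7,098.00 − $4,600.00) = $266.80 + 13.3% × $2,498.00 = $599.03
Retirement Security Contribution: 2% × $8,550.00 = $171.00
Pension Levy: 1.9% × $8,550.00 = $162.45
Total: $599.03 + $171.00 + $162.45 = $932.48

$932.48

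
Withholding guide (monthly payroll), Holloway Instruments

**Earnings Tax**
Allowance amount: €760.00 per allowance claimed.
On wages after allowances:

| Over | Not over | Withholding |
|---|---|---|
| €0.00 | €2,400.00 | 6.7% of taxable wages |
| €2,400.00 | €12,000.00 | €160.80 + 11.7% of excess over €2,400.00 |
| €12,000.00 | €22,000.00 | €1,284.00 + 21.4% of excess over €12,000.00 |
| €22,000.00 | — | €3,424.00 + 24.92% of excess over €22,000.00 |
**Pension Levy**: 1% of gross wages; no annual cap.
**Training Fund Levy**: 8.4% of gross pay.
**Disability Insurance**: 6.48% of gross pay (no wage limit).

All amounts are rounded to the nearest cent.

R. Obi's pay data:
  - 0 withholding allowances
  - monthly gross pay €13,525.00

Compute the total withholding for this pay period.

Earnings Tax: taxable = €13,525.00
  €1,284.00 + 21.4% × (€13,525.00 − €12,000.00) = €1,284.00 + 21.4% × €1,525.00 = €1,610.35
Pension Levy: 1% × €13,525.00 = €135.25
Training Fund Levy: 8.4% × €13,525.00 = €1,136.10
Disability Insurance: 6.48% × €13,525.00 = €876.42
Total: €1,610.35 + €135.25 + €1,136.10 + €876.42 = €3,758.12

€3,758.12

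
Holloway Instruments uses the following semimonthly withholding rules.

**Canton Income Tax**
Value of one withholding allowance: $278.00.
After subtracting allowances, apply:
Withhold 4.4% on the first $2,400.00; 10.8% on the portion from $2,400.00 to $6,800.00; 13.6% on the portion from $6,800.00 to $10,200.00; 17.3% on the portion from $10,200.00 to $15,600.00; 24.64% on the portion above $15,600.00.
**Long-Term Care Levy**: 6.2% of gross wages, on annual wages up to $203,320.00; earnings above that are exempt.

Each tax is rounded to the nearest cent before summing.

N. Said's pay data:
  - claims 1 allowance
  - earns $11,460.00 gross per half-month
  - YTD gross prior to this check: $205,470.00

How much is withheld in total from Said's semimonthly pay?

Canton Income Tax: taxable = $11,460.00 − 1×$278.00 = $11,182.00
  $1,043.20 + 17.3% × ($11,182.00 − $10,200.00) = $1,043.20 + 17.3% × $982.00 = $1,213.09
Long-Term Care Levy: YTD $205,470.00 ≥ cap $203,320.00 → $0.00
Total: $1,213.09 + $0.00 = $1,213.09

$1,213.09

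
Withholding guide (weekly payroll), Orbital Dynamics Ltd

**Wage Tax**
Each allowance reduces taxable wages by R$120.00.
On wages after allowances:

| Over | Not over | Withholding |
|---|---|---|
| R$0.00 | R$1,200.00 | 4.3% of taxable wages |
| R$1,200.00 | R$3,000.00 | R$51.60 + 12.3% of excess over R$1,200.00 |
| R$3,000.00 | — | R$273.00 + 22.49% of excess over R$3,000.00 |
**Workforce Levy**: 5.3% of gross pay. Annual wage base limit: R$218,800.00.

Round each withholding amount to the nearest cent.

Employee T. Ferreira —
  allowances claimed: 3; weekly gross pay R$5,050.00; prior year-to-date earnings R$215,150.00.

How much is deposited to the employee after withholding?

Wage Tax: taxable = R$5,050.00 − 3×R$120.00 = R$4,690.00
  R$273.00 + 22.49% × (R$4,690.00 − R$3,000.00) = R$273.00 + 22.49% × R$1,690.00 = R$653.08
Workforce Levy: cap R$218,800.00 − YTD R$215,150.00 = R$3,650.00 subject; 5.3% × R$3,650.00 = R$193.45
Total withheld: R$653.08 + R$193.45 = R$846.53
Net pay: R$5,050.00 − R$846.53 = R$4,203.47

R$4,203.47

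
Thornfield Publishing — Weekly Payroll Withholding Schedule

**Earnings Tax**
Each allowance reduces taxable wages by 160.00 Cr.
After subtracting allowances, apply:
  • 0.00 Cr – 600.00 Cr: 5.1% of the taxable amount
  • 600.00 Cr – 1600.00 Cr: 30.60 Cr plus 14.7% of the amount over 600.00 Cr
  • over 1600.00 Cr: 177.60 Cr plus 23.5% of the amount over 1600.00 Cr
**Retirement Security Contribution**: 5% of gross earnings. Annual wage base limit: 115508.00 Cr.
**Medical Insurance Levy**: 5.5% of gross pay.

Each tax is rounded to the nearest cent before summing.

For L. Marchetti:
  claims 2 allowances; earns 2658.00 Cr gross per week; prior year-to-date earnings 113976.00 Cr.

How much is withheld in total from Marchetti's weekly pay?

573.82 Cr

Earnings Tax: taxable = 2658.00 Cr − 2×160.00 Cr = 2338.00 Cr
  177.60 Cr + 23.5% × (2338.00 Cr − 1600.00 Cr) = 177.60 Cr + 23.5% × 738.00 Cr = 351.03 Cr
Retirement Security Contribution: cap 115508.00 Cr − YTD 113976.00 Cr = 1532.00 Cr subject; 5% × 1532.00 Cr = 76.60 Cr
Medical Insurance Levy: 5.5% × 2658.00 Cr = 146.19 Cr
Total: 351.03 Cr + 76.60 Cr + 146.19 Cr = 573.82 Cr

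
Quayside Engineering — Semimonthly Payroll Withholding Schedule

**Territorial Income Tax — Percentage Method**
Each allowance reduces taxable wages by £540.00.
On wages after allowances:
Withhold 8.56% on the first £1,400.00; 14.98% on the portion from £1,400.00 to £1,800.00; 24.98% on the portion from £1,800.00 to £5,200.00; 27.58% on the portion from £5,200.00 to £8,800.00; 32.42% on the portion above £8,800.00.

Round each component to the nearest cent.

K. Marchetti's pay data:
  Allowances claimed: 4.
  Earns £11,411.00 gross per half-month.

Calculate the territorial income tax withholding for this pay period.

Territorial Income Tax: taxable = £11,411.00 − 4×£540.00 = £9,251.00
  £2,021.96 + 32.42% × (£9,251.00 − £8,800.00) = £2,021.96 + 32.42% × £451.00 = £2,168.17

£2,168.17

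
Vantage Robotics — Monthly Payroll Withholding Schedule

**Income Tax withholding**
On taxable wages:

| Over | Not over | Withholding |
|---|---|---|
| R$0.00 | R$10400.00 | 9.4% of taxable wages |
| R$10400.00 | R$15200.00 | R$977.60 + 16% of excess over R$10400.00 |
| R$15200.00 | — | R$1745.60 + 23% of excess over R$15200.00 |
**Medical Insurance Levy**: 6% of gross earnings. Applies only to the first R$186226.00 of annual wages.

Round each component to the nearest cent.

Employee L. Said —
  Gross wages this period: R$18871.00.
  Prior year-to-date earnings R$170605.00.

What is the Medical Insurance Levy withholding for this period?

Medical Insurance Levy: cap R$186226.00 − YTD R$170605.00 = R$15621.00 subject; 6% × R$15621.00 = R$937.26

R$937.26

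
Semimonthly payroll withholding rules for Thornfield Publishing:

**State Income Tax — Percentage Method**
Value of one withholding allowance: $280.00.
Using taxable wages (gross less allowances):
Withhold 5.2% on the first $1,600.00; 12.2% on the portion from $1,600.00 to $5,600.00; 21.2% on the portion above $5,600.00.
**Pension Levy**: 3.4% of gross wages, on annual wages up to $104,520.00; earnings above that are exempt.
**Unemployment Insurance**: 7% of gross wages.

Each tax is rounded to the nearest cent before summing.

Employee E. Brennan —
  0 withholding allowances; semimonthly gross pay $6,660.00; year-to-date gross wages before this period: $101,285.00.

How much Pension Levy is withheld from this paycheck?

Pension Levy: cap $104,520.00 − YTD $101,285.00 = $3,235.00 subject; 3.4% × $3,235.00 = $109.99

$109.99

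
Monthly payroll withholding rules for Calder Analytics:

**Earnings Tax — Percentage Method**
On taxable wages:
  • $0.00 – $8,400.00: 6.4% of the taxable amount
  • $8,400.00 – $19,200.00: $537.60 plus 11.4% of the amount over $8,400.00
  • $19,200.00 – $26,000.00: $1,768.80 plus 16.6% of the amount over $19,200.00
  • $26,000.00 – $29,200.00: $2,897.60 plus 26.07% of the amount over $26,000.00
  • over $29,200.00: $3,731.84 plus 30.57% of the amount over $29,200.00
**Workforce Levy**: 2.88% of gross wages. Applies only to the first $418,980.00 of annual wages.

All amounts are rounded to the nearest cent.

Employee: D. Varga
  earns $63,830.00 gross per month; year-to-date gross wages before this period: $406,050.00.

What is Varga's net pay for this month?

$49,139.39

Earnings Tax: taxable = $63,830.00
  $3,731.84 + 30.57% × ($63,830.00 − $29,200.00) = $3,731.84 + 30.57% × $34,630.00 = $14,318.23
Workforce Levy: cap $418,980.00 − YTD $406,050.00 = $12,930.00 subject; 2.88% × $12,930.00 = $372.38
Total withheld: $14,318.23 + $372.38 = $14,690.61
Net pay: $63,830.00 − $14,690.61 = $49,139.39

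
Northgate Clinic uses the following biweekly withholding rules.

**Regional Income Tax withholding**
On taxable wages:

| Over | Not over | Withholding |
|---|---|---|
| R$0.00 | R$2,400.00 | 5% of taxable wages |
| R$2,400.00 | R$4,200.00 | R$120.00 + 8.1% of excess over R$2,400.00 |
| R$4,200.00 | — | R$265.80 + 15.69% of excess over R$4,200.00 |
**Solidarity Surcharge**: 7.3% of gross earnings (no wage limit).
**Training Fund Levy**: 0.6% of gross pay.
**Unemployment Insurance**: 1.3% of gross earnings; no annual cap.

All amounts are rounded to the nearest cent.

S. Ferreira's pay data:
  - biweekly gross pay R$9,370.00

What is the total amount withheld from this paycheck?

R$1,939.01

Regional Income Tax: taxable = R$9,370.00
  R$265.80 + 15.69% × (R$9,370.00 − R$4,200.00) = R$265.80 + 15.69% × R$5,170.00 = R$1,076.97
Solidarity Surcharge: 7.3% × R$9,370.00 = R$684.01
Training Fund Levy: 0.6% × R$9,370.00 = R$56.22
Unemployment Insurance: 1.3% × R$9,370.00 = R$121.81
Total: R$1,076.97 + R$684.01 + R$56.22 + R$121.81 = R$1,939.01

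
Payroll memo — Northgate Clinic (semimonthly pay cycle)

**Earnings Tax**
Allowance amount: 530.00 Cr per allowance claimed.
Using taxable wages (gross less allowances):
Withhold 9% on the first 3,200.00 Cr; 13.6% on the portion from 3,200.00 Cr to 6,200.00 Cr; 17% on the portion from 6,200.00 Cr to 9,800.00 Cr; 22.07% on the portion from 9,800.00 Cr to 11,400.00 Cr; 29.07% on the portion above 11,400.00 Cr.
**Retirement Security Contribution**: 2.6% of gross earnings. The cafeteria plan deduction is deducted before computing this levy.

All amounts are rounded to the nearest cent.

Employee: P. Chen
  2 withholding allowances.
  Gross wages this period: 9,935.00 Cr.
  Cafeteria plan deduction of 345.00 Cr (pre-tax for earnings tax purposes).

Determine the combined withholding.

Earnings Tax: taxable = 9,935.00 Cr − 345.00 Cr − 2×530.00 Cr = 8,530.00 Cr
  696.00 Cr + 17% × (8,530.00 Cr − 6,200.00 Cr) = 696.00 Cr + 17% × 2,330.00 Cr = 1,092.10 Cr
Retirement Security Contribution: 2.6% × 9,590.00 Cr = 249.34 Cr
Total: 1,092.10 Cr + 249.34 Cr = 1,341.44 Cr

1,341.44 Cr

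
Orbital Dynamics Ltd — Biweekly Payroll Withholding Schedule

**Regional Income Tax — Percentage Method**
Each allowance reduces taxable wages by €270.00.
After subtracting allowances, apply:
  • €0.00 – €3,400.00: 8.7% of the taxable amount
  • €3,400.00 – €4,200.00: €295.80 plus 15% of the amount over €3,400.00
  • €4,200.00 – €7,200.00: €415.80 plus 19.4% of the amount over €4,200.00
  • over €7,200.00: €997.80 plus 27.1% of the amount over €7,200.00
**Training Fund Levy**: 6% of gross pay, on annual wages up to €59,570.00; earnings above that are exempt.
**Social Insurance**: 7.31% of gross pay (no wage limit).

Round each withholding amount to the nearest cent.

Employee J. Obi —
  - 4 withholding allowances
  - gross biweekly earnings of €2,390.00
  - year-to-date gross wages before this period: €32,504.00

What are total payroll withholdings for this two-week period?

Regional Income Tax: taxable = €2,390.00 − 4×€270.00 = €1,310.00
  8.7% × €1,310.00 = €113.97
Training Fund Levy: 6% × €2,390.00 = €143.40
Social Insurance: 7.31% × €2,390.00 = €174.71
Total: €113.97 + €143.40 + €174.71 = €432.08

€432.08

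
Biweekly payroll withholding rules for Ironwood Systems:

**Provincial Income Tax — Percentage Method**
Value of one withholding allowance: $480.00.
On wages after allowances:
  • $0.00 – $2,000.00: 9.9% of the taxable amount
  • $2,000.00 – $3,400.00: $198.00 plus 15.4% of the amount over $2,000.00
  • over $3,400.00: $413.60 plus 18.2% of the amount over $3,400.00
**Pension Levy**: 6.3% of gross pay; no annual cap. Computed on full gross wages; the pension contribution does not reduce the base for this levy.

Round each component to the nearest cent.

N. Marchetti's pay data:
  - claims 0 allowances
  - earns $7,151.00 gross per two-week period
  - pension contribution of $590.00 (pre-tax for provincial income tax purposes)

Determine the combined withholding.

$1,439.41

Provincial Income Tax: taxable = $7,151.00 − $590.00 = $6,561.00
  $413.60 + 18.2% × ($6,561.00 − $3,400.00) = $413.60 + 18.2% × $3,161.00 = $988.90
Pension Levy: 6.3% × $7,151.00 = $450.51
Total: $988.90 + $450.51 = $1,439.41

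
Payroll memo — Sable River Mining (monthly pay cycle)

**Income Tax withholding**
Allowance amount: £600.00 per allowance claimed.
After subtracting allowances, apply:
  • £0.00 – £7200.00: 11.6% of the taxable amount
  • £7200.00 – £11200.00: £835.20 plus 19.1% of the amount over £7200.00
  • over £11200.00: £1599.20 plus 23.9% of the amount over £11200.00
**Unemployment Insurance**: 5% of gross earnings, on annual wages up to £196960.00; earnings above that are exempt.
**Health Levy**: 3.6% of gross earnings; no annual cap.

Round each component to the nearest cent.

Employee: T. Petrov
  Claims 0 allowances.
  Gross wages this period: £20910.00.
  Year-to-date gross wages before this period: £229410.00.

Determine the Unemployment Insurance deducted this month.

£0.00

Unemployment Insurance: YTD £229410.00 ≥ cap £196960.00 → £0.00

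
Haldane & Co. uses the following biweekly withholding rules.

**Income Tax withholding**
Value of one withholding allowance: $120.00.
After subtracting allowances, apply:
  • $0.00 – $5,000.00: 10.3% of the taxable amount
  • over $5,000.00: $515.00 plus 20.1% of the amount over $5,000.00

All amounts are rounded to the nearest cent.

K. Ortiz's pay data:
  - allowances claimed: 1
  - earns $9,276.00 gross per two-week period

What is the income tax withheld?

$1,350.36

Income Tax: taxable = $9,276.00 − 1×$120.00 = $9,156.00
  $515.00 + 20.1% × ($9,156.00 − $5,000.00) = $515.00 + 20.1% × $4,156.00 = $1,350.36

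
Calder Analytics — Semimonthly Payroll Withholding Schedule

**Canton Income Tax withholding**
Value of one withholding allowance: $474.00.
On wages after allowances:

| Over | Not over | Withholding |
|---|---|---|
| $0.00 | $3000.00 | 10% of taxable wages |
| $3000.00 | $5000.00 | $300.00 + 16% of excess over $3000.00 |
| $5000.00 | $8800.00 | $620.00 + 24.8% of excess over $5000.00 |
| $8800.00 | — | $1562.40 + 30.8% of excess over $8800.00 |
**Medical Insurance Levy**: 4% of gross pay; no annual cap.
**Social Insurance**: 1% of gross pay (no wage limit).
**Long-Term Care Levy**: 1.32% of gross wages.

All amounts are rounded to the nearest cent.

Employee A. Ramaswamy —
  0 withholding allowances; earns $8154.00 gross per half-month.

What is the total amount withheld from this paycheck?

$1917.52

Canton Income Tax: taxable = $8154.00
  $620.00 + 24.8% × ($8154.00 − $5000.00) = $620.00 + 24.8% × $3154.00 = $1402.19
Medical Insurance Levy: 4% × $8154.00 = $326.16
Social Insurance: 1% × $8154.00 = $81.54
Long-Term Care Levy: 1.32% × $8154.00 = $107.63
Total: $1402.19 + $326.16 + $81.54 + $107.63 = $1917.52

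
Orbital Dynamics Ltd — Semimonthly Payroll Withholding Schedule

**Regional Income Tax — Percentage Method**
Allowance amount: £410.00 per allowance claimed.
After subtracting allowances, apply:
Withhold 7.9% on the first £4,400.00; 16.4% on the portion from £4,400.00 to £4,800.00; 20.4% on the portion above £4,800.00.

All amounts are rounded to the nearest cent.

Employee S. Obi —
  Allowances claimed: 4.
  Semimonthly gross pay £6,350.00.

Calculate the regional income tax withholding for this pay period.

£398.44

Regional Income Tax: taxable = £6,350.00 − 4×£410.00 = £4,710.00
  £347.60 + 16.4% × (£4,710.00 − £4,400.00) = £347.60 + 16.4% × £310.00 = £398.44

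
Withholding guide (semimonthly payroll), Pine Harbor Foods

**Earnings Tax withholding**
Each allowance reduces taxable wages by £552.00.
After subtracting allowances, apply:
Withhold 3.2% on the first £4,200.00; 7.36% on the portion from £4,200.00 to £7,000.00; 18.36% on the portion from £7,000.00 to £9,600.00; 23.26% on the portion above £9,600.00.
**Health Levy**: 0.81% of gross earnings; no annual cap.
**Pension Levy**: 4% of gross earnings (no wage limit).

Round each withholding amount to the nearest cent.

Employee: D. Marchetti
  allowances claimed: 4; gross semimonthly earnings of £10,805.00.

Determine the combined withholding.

£1,153.41

Earnings Tax: taxable = £10,805.00 − 4×£552.00 = £8,597.00
  £340.48 + 18.36% × (£8,597.00 − £7,000.00) = £340.48 + 18.36% × £1,597.00 = £633.69
Health Levy: 0.81% × £10,805.00 = £87.52
Pension Levy: 4% × £10,805.00 = £432.20
Total: £633.69 + £87.52 + £432.20 = £1,153.41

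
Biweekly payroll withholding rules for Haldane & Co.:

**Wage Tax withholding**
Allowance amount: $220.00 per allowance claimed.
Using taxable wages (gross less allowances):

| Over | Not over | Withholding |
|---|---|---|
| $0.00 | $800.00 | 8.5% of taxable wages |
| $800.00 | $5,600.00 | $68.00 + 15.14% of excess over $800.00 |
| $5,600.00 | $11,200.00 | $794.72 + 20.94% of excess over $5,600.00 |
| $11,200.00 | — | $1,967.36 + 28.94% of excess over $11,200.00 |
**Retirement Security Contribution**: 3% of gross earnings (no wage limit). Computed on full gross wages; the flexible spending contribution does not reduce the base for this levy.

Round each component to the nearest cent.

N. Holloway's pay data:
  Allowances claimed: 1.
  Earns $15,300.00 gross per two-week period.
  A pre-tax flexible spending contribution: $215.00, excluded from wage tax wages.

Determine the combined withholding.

$3,487.01

Wage Tax: taxable = $15,300.00 − $215.00 − 1×$220.00 = $14,865.00
  $1,967.36 + 28.94% × ($14,865.00 − $11,200.00) = $1,967.36 + 28.94% × $3,665.00 = $3,028.01
Retirement Security Contribution: 3% × $15,300.00 = $459.00
Total: $3,028.01 + $459.00 = $3,487.01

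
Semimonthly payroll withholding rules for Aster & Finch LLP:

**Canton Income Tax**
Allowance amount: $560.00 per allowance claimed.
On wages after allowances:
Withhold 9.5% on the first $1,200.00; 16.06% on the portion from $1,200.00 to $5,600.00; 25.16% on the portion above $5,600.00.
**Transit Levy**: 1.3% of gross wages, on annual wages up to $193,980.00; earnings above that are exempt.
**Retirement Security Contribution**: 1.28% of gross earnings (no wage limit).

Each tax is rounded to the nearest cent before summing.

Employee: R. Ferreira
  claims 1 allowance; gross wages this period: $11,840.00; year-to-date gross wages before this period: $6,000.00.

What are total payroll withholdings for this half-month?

$2,555.20

Canton Income Tax: taxable = $11,840.00 − 1×$560.00 = $11,280.00
  $820.64 + 25.16% × ($11,280.00 − $5,600.00) = $820.64 + 25.16% × $5,680.00 = $2,249.73
Transit Levy: 1.3% × $11,840.00 = $153.92
Retirement Security Contribution: 1.28% × $11,840.00 = $151.55
Total: $2,249.73 + $153.92 + $151.55 = $2,555.20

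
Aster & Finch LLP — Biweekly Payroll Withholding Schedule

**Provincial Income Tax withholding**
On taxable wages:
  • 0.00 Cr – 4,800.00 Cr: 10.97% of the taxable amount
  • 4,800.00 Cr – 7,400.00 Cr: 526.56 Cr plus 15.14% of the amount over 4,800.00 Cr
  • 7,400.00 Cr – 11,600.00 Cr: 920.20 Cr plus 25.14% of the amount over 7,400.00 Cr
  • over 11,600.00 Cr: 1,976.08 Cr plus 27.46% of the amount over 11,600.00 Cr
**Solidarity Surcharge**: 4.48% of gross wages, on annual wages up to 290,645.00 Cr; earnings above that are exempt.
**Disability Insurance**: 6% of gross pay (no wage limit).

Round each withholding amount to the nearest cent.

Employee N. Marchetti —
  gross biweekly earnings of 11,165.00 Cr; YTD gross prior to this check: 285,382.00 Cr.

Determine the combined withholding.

Provincial Income Tax: taxable = 11,165.00 Cr
  920.20 Cr + 25.14% × (11,165.00 Cr − 7,400.00 Cr) = 920.20 Cr + 25.14% × 3,765.00 Cr = 1,866.72 Cr
Solidarity Surcharge: cap 290,645.00 Cr − YTD 285,382.00 Cr = 5,263.00 Cr subject; 4.48% × 5,263.00 Cr = 235.78 Cr
Disability Insurance: 6% × 11,165.00 Cr = 669.90 Cr
Total: 1,866.72 Cr + 235.78 Cr + 669.90 Cr = 2,772.40 Cr

2,772.40 Cr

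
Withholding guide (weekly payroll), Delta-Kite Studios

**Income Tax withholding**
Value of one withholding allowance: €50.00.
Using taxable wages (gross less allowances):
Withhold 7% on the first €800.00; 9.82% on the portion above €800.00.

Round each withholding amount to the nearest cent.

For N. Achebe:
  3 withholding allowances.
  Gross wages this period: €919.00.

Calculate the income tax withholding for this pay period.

€53.83

Income Tax: taxable = €919.00 − 3×€50.00 = €769.00
  7% × €769.00 = €53.83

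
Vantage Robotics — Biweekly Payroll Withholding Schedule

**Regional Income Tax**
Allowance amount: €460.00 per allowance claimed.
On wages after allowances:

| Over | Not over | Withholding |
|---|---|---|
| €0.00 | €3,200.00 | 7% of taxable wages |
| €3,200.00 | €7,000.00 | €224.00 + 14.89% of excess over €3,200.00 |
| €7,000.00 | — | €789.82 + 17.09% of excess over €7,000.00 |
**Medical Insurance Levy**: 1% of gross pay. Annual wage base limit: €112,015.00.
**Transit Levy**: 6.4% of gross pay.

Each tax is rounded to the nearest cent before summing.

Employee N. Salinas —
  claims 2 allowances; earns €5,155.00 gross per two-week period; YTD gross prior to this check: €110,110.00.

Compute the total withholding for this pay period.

€727.08

Regional Income Tax: taxable = €5,155.00 − 2×€460.00 = €4,235.00
  €224.00 + 14.89% × (€4,235.00 − €3,200.00) = €224.00 + 14.89% × €1,035.00 = €378.11
Medical Insurance Levy: cap €112,015.00 − YTD €110,110.00 = €1,905.00 subject; 1% × €1,905.00 = €19.05
Transit Levy: 6.4% × €5,155.00 = €329.92
Total: €378.11 + €19.05 + €329.92 = €727.08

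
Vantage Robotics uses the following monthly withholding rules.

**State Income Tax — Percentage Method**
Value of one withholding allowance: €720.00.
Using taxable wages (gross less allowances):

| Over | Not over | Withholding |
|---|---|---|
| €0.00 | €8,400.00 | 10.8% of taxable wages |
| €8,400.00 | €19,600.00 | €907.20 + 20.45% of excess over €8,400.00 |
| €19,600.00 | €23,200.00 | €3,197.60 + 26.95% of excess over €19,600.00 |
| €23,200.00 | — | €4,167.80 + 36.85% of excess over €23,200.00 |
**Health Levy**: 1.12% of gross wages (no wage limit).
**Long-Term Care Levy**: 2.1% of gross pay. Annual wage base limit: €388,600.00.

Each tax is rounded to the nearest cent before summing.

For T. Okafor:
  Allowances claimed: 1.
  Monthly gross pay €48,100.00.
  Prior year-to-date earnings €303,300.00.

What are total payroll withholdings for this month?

€14,626.95

State Income Tax: taxable = €48,100.00 − 1×€720.00 = €47,380.00
  €4,167.80 + 36.85% × (€47,380.00 − €23,200.00) = €4,167.80 + 36.85% × €24,180.00 = €13,078.13
Health Levy: 1.12% × €48,100.00 = €538.72
Long-Term Care Levy: 2.1% × €48,100.00 = €1,010.10
Total: €13,078.13 + €538.72 + €1,010.10 = €14,626.95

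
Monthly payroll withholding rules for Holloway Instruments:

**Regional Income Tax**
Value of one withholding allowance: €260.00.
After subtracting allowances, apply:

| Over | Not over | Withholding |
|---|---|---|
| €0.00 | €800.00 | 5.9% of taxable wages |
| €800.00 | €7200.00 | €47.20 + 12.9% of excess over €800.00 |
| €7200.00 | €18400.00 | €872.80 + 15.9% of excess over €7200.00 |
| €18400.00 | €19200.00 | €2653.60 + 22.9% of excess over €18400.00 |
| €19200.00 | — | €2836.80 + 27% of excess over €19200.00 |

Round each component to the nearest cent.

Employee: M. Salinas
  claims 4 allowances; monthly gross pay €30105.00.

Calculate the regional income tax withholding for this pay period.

Regional Income Tax: taxable = €30105.00 − 4×€260.00 = €29065.00
  €2836.80 + 27% × (€29065.00 − €19200.00) = €2836.80 + 27% × €9865.00 = €5500.35

€5500.35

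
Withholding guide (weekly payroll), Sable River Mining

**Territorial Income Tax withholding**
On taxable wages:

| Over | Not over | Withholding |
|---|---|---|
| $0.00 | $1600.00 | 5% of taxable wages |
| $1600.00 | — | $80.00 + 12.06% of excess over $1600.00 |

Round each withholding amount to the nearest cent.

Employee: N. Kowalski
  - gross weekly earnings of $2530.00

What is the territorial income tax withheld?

Territorial Income Tax: taxable = $2530.00
  $80.00 + 12.06% × ($2530.00 − $1600.00) = $80.00 + 12.06% × $930.00 = $192.16

$192.16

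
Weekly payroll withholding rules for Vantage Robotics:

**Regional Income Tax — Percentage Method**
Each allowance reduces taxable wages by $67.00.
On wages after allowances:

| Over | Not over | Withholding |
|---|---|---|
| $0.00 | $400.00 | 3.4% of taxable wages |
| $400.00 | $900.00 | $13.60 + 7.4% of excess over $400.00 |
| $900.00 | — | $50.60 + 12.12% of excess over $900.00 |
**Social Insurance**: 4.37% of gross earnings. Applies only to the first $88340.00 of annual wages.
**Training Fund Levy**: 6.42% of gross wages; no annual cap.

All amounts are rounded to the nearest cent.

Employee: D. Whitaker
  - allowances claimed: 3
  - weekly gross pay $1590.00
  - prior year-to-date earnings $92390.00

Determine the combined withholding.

Regional Income Tax: taxable = $1590.00 − 3×$67.00 = $1389.00
  $50.60 + 12.12% × ($1389.00 − $900.00) = $50.60 + 12.12% × $489.00 = $109.87
Social Insurance: YTD $92390.00 ≥ cap $88340.00 → $0.00
Training Fund Levy: 6.42% × $1590.00 = $102.08
Total: $109.87 + $0.00 + $102.08 = $211.95

$211.95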